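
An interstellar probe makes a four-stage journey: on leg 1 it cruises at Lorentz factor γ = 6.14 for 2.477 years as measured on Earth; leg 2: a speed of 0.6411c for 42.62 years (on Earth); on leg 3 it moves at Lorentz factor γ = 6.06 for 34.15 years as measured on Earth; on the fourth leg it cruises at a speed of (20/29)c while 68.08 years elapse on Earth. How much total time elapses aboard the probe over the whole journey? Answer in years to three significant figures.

τ = 88.0 years

Leg 1: γ = 6.14; τ_1 = 2.477/6.140 = 0.4034 years.
Leg 2: γ = 1/√(1 − 0.6411²) = 1/√0.5890 = 1.303; τ_2 = 42.62/1.303 = 32.71 years.
Leg 3: γ = 6.06; τ_3 = 34.15/6.060 = 5.635 years.
Leg 4: γ = 1/√(1 − (20/29)²) = 29/21 ≈ 1.381; τ_4 = 68.08/1.381 = 49.30 years.
Total: 0.4034 + 32.71 + 5.635 + 49.30 years.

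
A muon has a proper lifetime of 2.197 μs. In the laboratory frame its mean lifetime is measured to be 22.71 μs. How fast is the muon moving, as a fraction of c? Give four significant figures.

γ = Δt/τ₀ = 22.71/2.197 = 10.34
β = √(1 − 1/γ²) = √(1 − 0.009359) = √0.9906

β = 0.9953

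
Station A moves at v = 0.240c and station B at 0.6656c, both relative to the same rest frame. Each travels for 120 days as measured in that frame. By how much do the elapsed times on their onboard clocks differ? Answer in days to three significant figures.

|τ_A − τ_B| = 26.9 days

A: γ = 1/√(1 − 0.240²) = 1/√0.9424 = 1.030; τ_A = 120/1.030 = 116.5 days.
B: γ = 1/√(1 − 0.6656²) = 1/√0.5570 = 1.340; τ_B = 120/1.340 = 89.56 days.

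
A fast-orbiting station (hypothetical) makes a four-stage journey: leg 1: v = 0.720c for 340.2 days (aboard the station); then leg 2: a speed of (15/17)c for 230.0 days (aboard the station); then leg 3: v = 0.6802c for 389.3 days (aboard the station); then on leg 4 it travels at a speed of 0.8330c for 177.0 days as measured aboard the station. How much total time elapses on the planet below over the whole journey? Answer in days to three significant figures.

Δt = 1830 days

Leg 1: γ = 1/√(1 − 0.720²) = 1/√0.4816 = 1.441; Δt_1 = 1.441 × 340.2 = 490.2 days.
Leg 2: γ = 1/√(1 − (15/17)²) = 17/8 = 2.125; Δt_2 = 2.125 × 230.0 = 488.8 days.
Leg 3: γ = 1/√(1 − 0.6802²) = 1/√0.5373 = 1.364; Δt_3 = 1.364 × 389.3 = 531.1 days.
Leg 4: γ = 1/√(1 − 0.8330²) = 1/√0.3061 = 1.807; Δt_4 = 1.807 × 177.0 = 319.9 days.
Total: 490.2 + 488.8 + 531.1 + 319.9 days.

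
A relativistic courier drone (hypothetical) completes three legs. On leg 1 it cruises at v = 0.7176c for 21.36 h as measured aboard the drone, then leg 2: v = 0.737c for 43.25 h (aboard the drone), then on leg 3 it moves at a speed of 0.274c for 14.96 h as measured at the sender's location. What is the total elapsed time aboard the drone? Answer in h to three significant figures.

Leg 1: 21.36 h is already measured aboard the drone.
Leg 2: 43.25 h is already measured aboard the drone.
Leg 3: γ = 1/√(1 − 0.274²) = 1/√0.9249 = 1.040; τ_3 = 14.96/1.040 = 14.39 h.
Total: 21.36 + 43.25 + 14.39 h.

τ = 79.0 h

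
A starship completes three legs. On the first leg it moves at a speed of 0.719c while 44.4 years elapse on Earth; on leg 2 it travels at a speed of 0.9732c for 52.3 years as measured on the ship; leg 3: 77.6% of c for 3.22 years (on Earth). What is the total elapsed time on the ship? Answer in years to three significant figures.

Leg 1: γ = 1/√(1 − 0.719²) = 1/√0.4830 = 1.439; τ_1 = 44.4/1.439 = 30.86 years.
Leg 2: 52.3 years is already measured on the ship.
Leg 3: β = 0.776; γ = 1/√(1 − 0.776²) = 1/√0.3978 = 1.585; τ_3 = 3.22/1.585 = 2.031 years.
Total: 30.86 + 52.30 + 2.031 years.

τ = 85.2 years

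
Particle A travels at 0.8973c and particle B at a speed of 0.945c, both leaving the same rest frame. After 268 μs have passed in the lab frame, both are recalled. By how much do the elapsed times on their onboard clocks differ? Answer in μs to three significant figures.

|τ_A − τ_B| = 30.6 μs

A: γ = 1/√(1 − 0.8973²) = 1/√0.1949 = 2.265; τ_A = 268/2.265 = 118.3 μs.
B: γ = 1/√(1 − 0.945²) = 1/√0.1070 = 3.057; τ_B = 268/3.057 = 87.65 μs.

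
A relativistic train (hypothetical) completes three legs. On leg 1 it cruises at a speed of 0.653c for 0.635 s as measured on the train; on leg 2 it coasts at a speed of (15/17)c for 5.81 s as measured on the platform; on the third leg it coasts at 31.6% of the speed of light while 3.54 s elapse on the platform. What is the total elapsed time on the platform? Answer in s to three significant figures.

Δt = 10.2 s

Leg 1: γ = 1/√(1 − 0.653²) = 1/√0.5736 = 1.320; Δt_1 = 1.320 × 0.635 = 0.8384 s.
Leg 2: 5.81 s is already measured on the platform.
Leg 3: 3.54 s is already measured on the platform.
Total: 0.8384 + 5.810 + 3.540 s.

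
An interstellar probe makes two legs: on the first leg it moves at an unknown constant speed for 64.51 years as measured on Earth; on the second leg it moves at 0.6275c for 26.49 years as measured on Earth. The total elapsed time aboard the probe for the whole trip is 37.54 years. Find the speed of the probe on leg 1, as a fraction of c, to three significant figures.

Leg 1: speed unknown; τ_1 = 64.51/γ_1.
Leg 2: γ = 1/√(1 − 0.6275²) = 1/√0.6062 = 1.284; τ_2 = 26.49/1.284 = 20.63 years.
Total proper time: τ_1 + 20.63 = 37.54, so τ_1 = 37.54 − 20.63 = 16.91 years.
γ_1 = 64.51/16.91 = 3.814; β = √(1 − 1/γ²) = √0.9313.

β = 0.965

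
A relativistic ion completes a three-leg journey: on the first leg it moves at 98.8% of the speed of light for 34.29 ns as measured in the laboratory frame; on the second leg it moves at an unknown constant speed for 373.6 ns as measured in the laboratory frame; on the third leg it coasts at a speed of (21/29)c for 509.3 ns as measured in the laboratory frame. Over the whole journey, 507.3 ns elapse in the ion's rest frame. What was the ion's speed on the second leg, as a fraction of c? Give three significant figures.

β = 0.915

Leg 1: β = 0.988; γ = 1/√(1 − 0.988²) = 1/√0.02386 = 6.474; τ_1 = 34.29/6.474 = 5.296 ns.
Leg 2: speed unknown; τ_2 = 373.6/γ_2.
Leg 3: γ = 1/√(1 − (21/29)²) = 29/20 = 1.450; τ_3 = 509.3/1.450 = 351.2 ns.
Total proper time: 5.296 + τ_2 + 351.2 = 507.3, so τ_2 = 507.3 − 356.5 = 150.8 ns.
γ_2 = 373.6/150.8 = 2.478; β = √(1 − 1/γ²) = √0.8372.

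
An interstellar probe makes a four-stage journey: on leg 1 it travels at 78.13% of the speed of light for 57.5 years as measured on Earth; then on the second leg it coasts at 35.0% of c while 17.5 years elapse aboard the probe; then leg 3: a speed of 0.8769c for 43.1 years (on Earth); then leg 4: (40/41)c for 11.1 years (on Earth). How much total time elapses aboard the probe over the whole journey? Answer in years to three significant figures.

τ = 76.5 years

Leg 1: β = 0.7813; γ = 1/√(1 − 0.7813²) = 1/√0.3896 = 1.602; τ_1 = 57.5/1.602 = 35.89 years.
Leg 2: 17.5 years is already measured aboard the probe.
Leg 3: γ = 1/√(1 − 0.8769²) = 1/√0.2310 = 2.080; τ_3 = 43.1/2.080 = 20.72 years.
Leg 4: γ = 1/√(1 − (40/41)²) = 41/9 ≈ 4.556; τ_4 = 11.1/4.556 = 2.437 years.
Total: 35.89 + 17.50 + 20.72 + 2.437 years.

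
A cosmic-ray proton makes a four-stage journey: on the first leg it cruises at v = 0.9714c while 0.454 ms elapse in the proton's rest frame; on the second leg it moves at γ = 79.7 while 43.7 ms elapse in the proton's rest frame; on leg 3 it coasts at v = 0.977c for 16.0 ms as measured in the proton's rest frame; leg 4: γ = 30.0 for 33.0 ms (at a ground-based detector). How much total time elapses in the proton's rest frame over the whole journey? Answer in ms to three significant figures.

Leg 1: 0.454 ms is already measured in the proton's rest frame.
Leg 2: 43.7 ms is already measured in the proton's rest frame.
Leg 3: 16.0 ms is already measured in the proton's rest frame.
Leg 4: γ = 30.0; τ_4 = 33.0/30.00 = 1.100 ms.
Total: 0.4540 + 43.70 + 16.00 + 1.100 ms.

τ = 61.3 ms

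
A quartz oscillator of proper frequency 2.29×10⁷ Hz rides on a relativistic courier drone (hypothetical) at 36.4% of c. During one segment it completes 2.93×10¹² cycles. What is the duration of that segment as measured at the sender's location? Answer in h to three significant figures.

Δt = 38.2 h

β = 0.364; γ = 1/√(1 − 0.364²) = 1/√0.8675 = 1.074
Proper time for N cycles: τ = N/f = 2.93×10¹²/(2.29×10⁷) = 1.279×10⁵ s = 35.54 h.
Lab-frame duration Δt = γτ = 1.074 × 35.54 = 38.16 h.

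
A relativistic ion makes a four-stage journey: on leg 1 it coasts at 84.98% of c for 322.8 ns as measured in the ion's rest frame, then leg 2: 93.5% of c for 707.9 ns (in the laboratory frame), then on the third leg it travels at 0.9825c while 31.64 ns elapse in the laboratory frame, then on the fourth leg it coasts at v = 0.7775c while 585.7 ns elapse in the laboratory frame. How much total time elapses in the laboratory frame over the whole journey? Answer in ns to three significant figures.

Δt = 1940 ns

Leg 1: β = 0.8498; γ = 1/√(1 − 0.8498²) = 1/√0.2778 = 1.897; Δt_1 = 1.897 × 322.8 = 612.4 ns.
Leg 2: 707.9 ns is already measured in the laboratory frame.
Leg 3: 31.64 ns is already measured in the laboratory frame.
Leg 4: 585.7 ns is already measured in the laboratory frame.
Total: 612.4 + 707.9 + 31.64 + 585.7 ns.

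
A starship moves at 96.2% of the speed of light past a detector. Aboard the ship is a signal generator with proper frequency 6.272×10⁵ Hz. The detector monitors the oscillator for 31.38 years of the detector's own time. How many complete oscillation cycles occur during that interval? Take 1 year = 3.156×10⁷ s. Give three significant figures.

N = 1.70×10¹⁴

β = 0.962; γ = 1/√(1 − 0.962²) = 1/√0.07456 = 3.662
During 31.38 years of lab time, the oscillator's proper time advances by τ = Δt/γ = 31.38/3.662 = 8.568 years = 2.704×10⁸ s.
N = f × τ = 6.272×10⁵ × 2.704×10⁸ = 1.696×10¹⁴.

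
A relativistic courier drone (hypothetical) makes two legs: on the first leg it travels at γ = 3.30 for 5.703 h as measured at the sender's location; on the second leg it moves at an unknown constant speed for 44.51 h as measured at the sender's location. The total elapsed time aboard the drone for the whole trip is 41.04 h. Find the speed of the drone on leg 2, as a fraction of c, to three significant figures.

β = 0.469

Leg 1: γ = 3.30; τ_1 = 5.703/3.300 = 1.728 h.
Leg 2: speed unknown; τ_2 = 44.51/γ_2.
Total proper time: 1.728 + τ_2 = 41.04, so τ_2 = 41.04 − 1.728 = 39.31 h.
γ_2 = 44.51/39.31 = 1.132; β = √(1 − 1/γ²) = √0.2199.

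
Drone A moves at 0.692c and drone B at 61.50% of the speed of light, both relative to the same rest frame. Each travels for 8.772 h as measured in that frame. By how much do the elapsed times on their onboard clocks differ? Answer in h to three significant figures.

A: γ = 1/√(1 − 0.692²) = 1/√0.5211 = 1.385; τ_A = 8.772/1.385 = 6.332 h.
B: β = 0.6150; γ = 1/√(1 − 0.6150²) = 1/√0.6218 = 1.268; τ_B = 8.772/1.268 = 6.917 h.

|τ_A − τ_B| = 0.584 h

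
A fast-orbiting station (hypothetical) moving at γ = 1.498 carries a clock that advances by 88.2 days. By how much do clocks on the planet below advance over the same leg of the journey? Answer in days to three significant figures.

Δt = 132 days

γ = 1.498
The interval measured aboard the station is the proper time (both events occur at the same place in that frame); the lab-frame interval is Δt = γτ = 1.498 × 88.2 days.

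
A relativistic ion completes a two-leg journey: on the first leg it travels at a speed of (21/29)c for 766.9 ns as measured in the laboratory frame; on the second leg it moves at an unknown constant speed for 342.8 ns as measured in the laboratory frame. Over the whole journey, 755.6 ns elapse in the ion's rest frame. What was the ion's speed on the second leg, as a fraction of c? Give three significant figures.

Leg 1: γ = 1/√(1 − (21/29)²) = 29/20 = 1.450; τ_1 = 766.9/1.450 = 528.9 ns.
Leg 2: speed unknown; τ_2 = 342.8/γ_2.
Total proper time: 528.9 + τ_2 = 755.6, so τ_2 = 755.6 − 528.9 = 226.7 ns.
γ_2 = 342.8/226.7 = 1.512; β = √(1 − 1/γ²) = √0.5626.

β = 0.750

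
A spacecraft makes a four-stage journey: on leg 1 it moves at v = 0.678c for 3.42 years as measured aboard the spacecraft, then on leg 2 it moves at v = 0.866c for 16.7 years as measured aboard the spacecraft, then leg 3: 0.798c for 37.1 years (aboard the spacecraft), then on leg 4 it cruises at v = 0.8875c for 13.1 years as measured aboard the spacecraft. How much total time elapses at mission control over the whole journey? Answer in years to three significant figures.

Δt = 128 years

Leg 1: γ = 1/√(1 − 0.678²) = 1/√0.5403 = 1.360; Δt_1 = 1.360 × 3.42 = 4.653 years.
Leg 2: γ = 1/√(1 − 0.866²) = 1/√0.2500 = 2.000; Δt_2 = 2.000 × 16.7 = 33.40 years.
Leg 3: γ = 1/√(1 − 0.798²) = 1/√0.3632 = 1.659; Δt_3 = 1.659 × 37.1 = 61.56 years.
Leg 4: γ = 1/√(1 − 0.8875²) = 1/√0.2123 = 2.170; Δt_4 = 2.170 × 13.1 = 28.43 years.
Total: 4.653 + 33.40 + 61.56 + 28.43 years.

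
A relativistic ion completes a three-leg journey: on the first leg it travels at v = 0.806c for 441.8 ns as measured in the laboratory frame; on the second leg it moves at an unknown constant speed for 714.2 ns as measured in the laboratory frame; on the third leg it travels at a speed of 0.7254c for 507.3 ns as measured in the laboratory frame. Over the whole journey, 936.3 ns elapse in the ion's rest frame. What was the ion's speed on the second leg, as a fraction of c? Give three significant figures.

β = 0.890

Leg 1: γ = 1/√(1 − 0.806²) = 1/√0.3504 = 1.689; τ_1 = 441.8/1.689 = 261.5 ns.
Leg 2: speed unknown; τ_2 = 714.2/γ_2.
Leg 3: γ = 1/√(1 − 0.7254²) = 1/√0.4738 = 1.453; τ_3 = 507.3/1.453 = 349.2 ns.
Total proper time: 261.5 + τ_2 + 349.2 = 936.3, so τ_2 = 936.3 − 610.7 = 325.6 ns.
γ_2 = 714.2/325.6 = 2.193; β = √(1 − 1/γ²) = √0.7922.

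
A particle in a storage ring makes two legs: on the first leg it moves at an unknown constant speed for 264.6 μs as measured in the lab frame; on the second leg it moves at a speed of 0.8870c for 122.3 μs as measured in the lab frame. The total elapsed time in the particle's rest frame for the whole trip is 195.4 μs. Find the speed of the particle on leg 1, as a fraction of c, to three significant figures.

Leg 1: speed unknown; τ_1 = 264.6/γ_1.
Leg 2: γ = 1/√(1 − 0.8870²) = 1/√0.2132 = 2.166; τ_2 = 122.3/2.166 = 56.47 μs.
Total proper time: τ_1 + 56.47 = 195.4, so τ_1 = 195.4 − 56.47 = 138.9 μs.
γ_1 = 264.6/138.9 = 1.905; β = √(1 − 1/γ²) = √0.7243.

β = 0.851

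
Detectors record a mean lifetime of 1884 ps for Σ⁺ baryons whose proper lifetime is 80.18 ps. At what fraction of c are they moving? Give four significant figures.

v = 0.9991c

γ = Δt/τ₀ = 1884/80.18 = 23.50
β = √(1 − 1/γ²) = √(1 − 0.001811) = √0.9982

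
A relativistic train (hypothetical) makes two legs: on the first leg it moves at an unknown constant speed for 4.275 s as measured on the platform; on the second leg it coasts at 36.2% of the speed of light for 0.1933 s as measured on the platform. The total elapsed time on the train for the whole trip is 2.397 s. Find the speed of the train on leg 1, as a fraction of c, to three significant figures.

β = 0.855

Leg 1: speed unknown; τ_1 = 4.275/γ_1.
Leg 2: β = 0.362; γ = 1/√(1 − 0.362²) = 1/√0.8690 = 1.073; τ_2 = 0.1933/1.073 = 0.1802 s.
Total proper time: τ_1 + 0.1802 = 2.397, so τ_1 = 2.397 − 0.1802 = 2.217 s.
γ_1 = 4.275/2.217 = 1.928; β = √(1 − 1/γ²) = √0.7311.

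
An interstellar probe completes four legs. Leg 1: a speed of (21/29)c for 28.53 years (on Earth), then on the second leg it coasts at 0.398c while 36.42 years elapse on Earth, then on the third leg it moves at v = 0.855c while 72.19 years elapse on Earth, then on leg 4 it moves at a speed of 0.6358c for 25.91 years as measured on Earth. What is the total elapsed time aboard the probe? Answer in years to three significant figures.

τ = 111 years

Leg 1: γ = 1/√(1 − (21/29)²) = 29/20 = 1.450; τ_1 = 28.53/1.450 = 19.68 years.
Leg 2: γ = 1/√(1 − 0.398²) = 1/√0.8416 = 1.090; τ_2 = 36.42/1.090 = 33.41 years.
Leg 3: γ = 1/√(1 − 0.855²) = 1/√0.2690 = 1.928; τ_3 = 72.19/1.928 = 37.44 years.
Leg 4: γ = 1/√(1 − 0.6358²) = 1/√0.5958 = 1.296; τ_4 = 25.91/1.296 = 20.00 years.
Total: 19.68 + 33.41 + 37.44 + 20.00 years.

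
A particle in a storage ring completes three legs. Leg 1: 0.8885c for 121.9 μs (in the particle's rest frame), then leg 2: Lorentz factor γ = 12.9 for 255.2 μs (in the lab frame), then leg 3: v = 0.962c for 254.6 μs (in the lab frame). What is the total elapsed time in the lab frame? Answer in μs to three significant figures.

Leg 1: γ = 1/√(1 − 0.8885²) = 1/√0.2106 = 2.179; Δt_1 = 2.179 × 121.9 = 265.6 μs.
Leg 2: 255.2 μs is already measured in the lab frame.
Leg 3: 254.6 μs is already measured in the lab frame.
Total: 265.6 + 255.2 + 254.6 μs.

Δt = 775 μs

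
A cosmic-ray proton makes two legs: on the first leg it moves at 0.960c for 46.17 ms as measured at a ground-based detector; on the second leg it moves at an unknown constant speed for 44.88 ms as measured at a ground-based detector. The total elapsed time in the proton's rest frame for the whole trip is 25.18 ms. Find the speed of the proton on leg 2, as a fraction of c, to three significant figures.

β = 0.962

Leg 1: γ = 1/√(1 − 0.960²) = 25/7 ≈ 3.571; τ_1 = 46.17/3.571 = 12.93 ms.
Leg 2: speed unknown; τ_2 = 44.88/γ_2.
Total proper time: 12.93 + τ_2 = 25.18, so τ_2 = 25.18 − 12.93 = 12.25 ms.
γ_2 = 44.88/12.25 = 3.663; β = √(1 − 1/γ²) = √0.9255.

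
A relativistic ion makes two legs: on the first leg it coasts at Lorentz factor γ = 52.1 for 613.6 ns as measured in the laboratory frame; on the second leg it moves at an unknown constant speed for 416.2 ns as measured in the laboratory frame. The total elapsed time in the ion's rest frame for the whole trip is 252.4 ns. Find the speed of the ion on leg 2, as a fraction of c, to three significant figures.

Leg 1: γ = 52.1; τ_1 = 613.6/52.10 = 11.78 ns.
Leg 2: speed unknown; τ_2 = 416.2/γ_2.
Total proper time: 11.78 + τ_2 = 252.4, so τ_2 = 252.4 − 11.78 = 240.6 ns.
γ_2 = 416.2/240.6 = 1.730; β = √(1 − 1/γ²) = √0.6658.

β = 0.816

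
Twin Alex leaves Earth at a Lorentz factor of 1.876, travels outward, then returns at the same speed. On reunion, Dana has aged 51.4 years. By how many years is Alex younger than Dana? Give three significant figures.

Δt − τ = 24.0 years

γ = 1.876
Alex's elapsed proper time: τ = 51.4/1.876 = 27.40 years.
Age gap = Δt − τ = 51.4 − 27.40 years.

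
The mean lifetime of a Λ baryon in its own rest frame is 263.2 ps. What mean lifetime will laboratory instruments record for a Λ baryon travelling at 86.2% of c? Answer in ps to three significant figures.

Δt = 519 ps

β = 0.862; γ = 1/√(1 − 0.862²) = 1/√0.2570 = 1.973
The rest-frame lifetime is the proper time; the lab measures the dilated interval Δt = γτ₀ = 1.973 × 263.2 ps.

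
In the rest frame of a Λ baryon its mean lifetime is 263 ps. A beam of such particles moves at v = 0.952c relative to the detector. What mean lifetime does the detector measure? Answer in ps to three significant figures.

γ = 1/√(1 − 0.952²) = 1/√0.09370 = 3.267
The rest-frame lifetime is the proper time; the lab measures the dilated interval Δt = γτ₀ = 3.267 × 263 ps.

Δt = 859 ps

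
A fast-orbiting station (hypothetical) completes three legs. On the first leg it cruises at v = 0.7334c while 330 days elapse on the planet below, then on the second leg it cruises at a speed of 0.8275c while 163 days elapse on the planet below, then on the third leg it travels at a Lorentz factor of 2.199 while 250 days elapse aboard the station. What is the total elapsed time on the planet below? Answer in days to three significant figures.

Leg 1: 330 days is already measured on the planet below.
Leg 2: 163 days is already measured on the planet below.
Leg 3: γ = 2.199; Δt_3 = 2.199 × 250 = 549.8 days.
Total: 330.0 + 163.0 + 549.8 days.

Δt = 1040 days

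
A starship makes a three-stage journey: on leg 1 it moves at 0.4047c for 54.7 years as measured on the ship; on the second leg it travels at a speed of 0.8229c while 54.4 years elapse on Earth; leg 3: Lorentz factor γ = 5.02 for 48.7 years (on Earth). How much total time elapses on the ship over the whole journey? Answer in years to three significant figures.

τ = 95.3 years

Leg 1: 54.7 years is already measured on the ship.
Leg 2: γ = 1/√(1 − 0.8229²) = 1/√0.3228 = 1.760; τ_2 = 54.4/1.760 = 30.91 years.
Leg 3: γ = 5.02; τ_3 = 48.7/5.020 = 9.701 years.
Total: 54.70 + 30.91 + 9.701 years.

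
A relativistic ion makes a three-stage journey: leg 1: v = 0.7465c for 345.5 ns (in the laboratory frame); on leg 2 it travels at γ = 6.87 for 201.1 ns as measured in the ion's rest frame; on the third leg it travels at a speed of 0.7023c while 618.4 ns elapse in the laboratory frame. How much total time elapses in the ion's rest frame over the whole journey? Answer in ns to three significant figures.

τ = 871 ns

Leg 1: γ = 1/√(1 − 0.7465²) = 1/√0.4427 = 1.503; τ_1 = 345.5/1.503 = 229.9 ns.
Leg 2: 201.1 ns is already measured in the ion's rest frame.
Leg 3: γ = 1/√(1 − 0.7023²) = 1/√0.5068 = 1.405; τ_3 = 618.4/1.405 = 440.2 ns.
Total: 229.9 + 201.1 + 440.2 ns.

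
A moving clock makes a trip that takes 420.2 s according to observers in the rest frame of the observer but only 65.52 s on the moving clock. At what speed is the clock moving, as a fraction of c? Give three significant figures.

v = 0.988c

The proper time is measured on the moving clock (both events occur at the clock's location); Δt is measured in the rest frame of the observer. γ = Δt/τ = 420.2/65.52 = 6.413.
β = √(1 − 1/γ²) = √(1 − 0.02431) = √0.9757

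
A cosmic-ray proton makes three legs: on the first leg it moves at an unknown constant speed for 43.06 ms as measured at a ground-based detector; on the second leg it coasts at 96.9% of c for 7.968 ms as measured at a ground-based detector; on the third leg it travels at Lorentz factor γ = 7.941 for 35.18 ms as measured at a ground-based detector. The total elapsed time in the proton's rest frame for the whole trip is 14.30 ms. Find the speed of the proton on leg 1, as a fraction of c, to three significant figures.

Leg 1: speed unknown; τ_1 = 43.06/γ_1.
Leg 2: β = 0.969; γ = 1/√(1 − 0.969²) = 1/√0.06104 = 4.048; τ_2 = 7.968/4.048 = 1.969 ms.
Leg 3: γ = 7.941; τ_3 = 35.18/7.941 = 4.430 ms.
Total proper time: τ_1 + 1.969 + 4.430 = 14.30, so τ_1 = 14.30 − 6.399 = 7.901 ms.
γ_1 = 43.06/7.901 = 5.450; β = √(1 − 1/γ²) = √0.9663.

β = 0.983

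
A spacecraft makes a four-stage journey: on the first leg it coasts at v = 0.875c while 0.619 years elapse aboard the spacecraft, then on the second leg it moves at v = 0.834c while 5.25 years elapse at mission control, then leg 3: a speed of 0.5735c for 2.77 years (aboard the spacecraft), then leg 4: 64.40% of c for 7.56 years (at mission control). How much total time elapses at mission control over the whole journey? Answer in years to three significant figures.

Leg 1: γ = 1/√(1 − 0.875²) = 1/√0.2344 = 2.066; Δt_1 = 2.066 × 0.619 = 1.279 years.
Leg 2: 5.25 years is already measured at mission control.
Leg 3: γ = 1/√(1 − 0.5735²) = 1/√0.6711 = 1.221; Δt_3 = 1.221 × 2.77 = 3.381 years.
Leg 4: 7.56 years is already measured at mission control.
Total: 1.279 + 5.250 + 3.381 + 7.560 years.

Δt = 17.5 years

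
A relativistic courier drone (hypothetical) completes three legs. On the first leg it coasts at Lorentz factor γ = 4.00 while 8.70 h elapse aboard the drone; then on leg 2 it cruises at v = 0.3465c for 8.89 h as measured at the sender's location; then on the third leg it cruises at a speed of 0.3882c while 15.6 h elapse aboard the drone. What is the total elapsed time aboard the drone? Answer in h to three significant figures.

Leg 1: 8.70 h is already measured aboard the drone.
Leg 2: γ = 1/√(1 − 0.3465²) = 1/√0.8799 = 1.066; τ_2 = 8.89/1.066 = 8.339 h.
Leg 3: 15.6 h is already measured aboard the drone.
Total: 8.700 + 8.339 + 15.60 h.

τ = 32.6 h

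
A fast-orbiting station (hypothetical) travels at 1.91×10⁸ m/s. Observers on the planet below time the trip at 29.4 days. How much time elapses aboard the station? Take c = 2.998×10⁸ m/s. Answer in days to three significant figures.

τ = 22.7 days

β = 1.91×10⁸/2.998×10⁸ = 0.6371; γ = 1/√(1 − 0.6371²) = 1.297
The interval measured on the planet below is the dilated one; the clock aboard the station measures the proper time τ = Δt/γ = 29.4/1.297 days.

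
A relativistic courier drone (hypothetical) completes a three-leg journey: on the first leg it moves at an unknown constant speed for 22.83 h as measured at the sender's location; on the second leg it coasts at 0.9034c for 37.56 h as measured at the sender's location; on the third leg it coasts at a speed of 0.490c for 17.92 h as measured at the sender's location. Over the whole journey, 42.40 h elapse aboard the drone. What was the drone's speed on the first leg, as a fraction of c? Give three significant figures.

β = 0.884

Leg 1: speed unknown; τ_1 = 22.83/γ_1.
Leg 2: γ = 1/√(1 − 0.9034²) = 1/√0.1839 = 2.332; τ_2 = 37.56/2.332 = 16.11 h.
Leg 3: γ = 1/√(1 − 0.490²) = 1/√0.7599 = 1.147; τ_3 = 17.92/1.147 = 15.62 h.
Total proper time: τ_1 + 16.11 + 15.62 = 42.40, so τ_1 = 42.40 − 31.73 = 10.67 h.
γ_1 = 22.83/10.67 = 2.139; β = √(1 − 1/γ²) = √0.7814.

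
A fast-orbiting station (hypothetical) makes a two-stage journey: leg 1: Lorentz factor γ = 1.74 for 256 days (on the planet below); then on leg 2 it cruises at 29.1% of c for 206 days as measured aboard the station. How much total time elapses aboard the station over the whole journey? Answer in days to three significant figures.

τ = 353 days

Leg 1: γ = 1.74; τ_1 = 256/1.740 = 147.1 days.
Leg 2: 206 days is already measured aboard the station.
Total: 147.1 + 206.0 days.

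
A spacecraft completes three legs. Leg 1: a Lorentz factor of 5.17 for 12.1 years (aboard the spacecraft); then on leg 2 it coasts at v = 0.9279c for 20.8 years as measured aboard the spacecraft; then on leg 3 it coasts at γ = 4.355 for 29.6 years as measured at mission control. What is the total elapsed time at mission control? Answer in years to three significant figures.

Δt = 148 years

Leg 1: γ = 5.17; Δt_1 = 5.170 × 12.1 = 62.56 years.
Leg 2: γ = 1/√(1 − 0.9279²) = 1/√0.1390 = 2.682; Δt_2 = 2.682 × 20.8 = 55.79 years.
Leg 3: 29.6 years is already measured at mission control.
Total: 62.56 + 55.79 + 29.60 years.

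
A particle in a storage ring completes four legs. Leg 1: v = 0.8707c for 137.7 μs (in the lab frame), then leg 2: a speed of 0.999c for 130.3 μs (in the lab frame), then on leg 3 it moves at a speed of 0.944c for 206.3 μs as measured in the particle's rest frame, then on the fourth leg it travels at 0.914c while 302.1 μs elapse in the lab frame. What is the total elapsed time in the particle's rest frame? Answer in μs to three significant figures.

Leg 1: γ = 1/√(1 − 0.8707²) = 1/√0.2419 = 2.033; τ_1 = 137.7/2.033 = 67.72 μs.
Leg 2: γ = 1/√(1 − 0.999²) = 1/√0.001999 = 22.37; τ_2 = 130.3/22.37 = 5.826 μs.
Leg 3: 206.3 μs is already measured in the particle's rest frame.
Leg 4: γ = 1/√(1 − 0.914²) = 1/√0.1646 = 2.465; τ_4 = 302.1/2.465 = 122.6 μs.
Total: 67.72 + 5.826 + 206.3 + 122.6 μs.

τ = 402 μs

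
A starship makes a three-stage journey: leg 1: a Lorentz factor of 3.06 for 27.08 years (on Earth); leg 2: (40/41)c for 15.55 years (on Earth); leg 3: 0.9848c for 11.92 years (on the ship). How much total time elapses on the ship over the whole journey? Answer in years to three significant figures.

τ = 24.2 years

Leg 1: γ = 3.06; τ_1 = 27.08/3.060 = 8.850 years.
Leg 2: γ = 1/√(1 − (40/41)²) = 41/9 ≈ 4.556; τ_2 = 15.55/4.556 = 3.413 years.
Leg 3: 11.92 years is already measured on the ship.
Total: 8.850 + 3.413 + 11.92 years.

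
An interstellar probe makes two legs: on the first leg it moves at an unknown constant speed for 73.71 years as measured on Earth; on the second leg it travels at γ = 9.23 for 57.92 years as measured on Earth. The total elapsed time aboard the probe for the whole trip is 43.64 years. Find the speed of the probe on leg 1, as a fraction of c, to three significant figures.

β = 0.862

Leg 1: speed unknown; τ_1 = 73.71/γ_1.
Leg 2: γ = 9.23; τ_2 = 57.92/9.230 = 6.275 years.
Total proper time: τ_1 + 6.275 = 43.64, so τ_1 = 43.64 − 6.275 = 37.36 years.
γ_1 = 73.71/37.36 = 1.973; β = √(1 − 1/γ²) = √0.7430.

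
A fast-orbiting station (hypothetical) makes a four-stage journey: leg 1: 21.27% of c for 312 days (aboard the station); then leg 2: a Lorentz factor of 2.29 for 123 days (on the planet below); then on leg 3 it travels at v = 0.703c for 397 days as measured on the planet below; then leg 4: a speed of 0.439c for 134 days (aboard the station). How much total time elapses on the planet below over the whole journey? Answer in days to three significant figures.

Leg 1: β = 0.2127; γ = 1/√(1 − 0.2127²) = 1/√0.9548 = 1.023; Δt_1 = 1.023 × 312 = 319.3 days.
Leg 2: 123 days is already measured on the planet below.
Leg 3: 397 days is already measured on the planet below.
Leg 4: γ = 1/√(1 − 0.439²) = 1/√0.8073 = 1.113; Δt_4 = 1.113 × 134 = 149.1 days.
Total: 319.3 + 123.0 + 397.0 + 149.1 days.

Δt = 988 days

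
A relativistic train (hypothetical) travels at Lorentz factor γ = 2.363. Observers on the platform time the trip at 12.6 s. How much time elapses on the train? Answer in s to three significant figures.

τ = 5.33 s

γ = 2.363
The interval measured on the platform is the dilated one; the clock on the train measures the proper time τ = Δt/γ = 12.6/2.363 s.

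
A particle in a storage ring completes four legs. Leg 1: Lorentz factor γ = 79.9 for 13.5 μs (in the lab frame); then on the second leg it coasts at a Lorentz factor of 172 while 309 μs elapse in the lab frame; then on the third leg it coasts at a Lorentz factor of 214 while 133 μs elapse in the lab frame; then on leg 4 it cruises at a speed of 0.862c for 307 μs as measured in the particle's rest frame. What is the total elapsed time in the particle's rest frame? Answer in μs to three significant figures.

τ = 310 μs

Leg 1: γ = 79.9; τ_1 = 13.5/79.90 = 0.1690 μs.
Leg 2: γ = 172; τ_2 = 309/172.0 = 1.797 μs.
Leg 3: γ = 214; τ_3 = 133/214.0 = 0.6215 μs.
Leg 4: 307 μs is already measured in the particle's rest frame.
Total: 0.1690 + 1.797 + 0.6215 + 307.0 μs.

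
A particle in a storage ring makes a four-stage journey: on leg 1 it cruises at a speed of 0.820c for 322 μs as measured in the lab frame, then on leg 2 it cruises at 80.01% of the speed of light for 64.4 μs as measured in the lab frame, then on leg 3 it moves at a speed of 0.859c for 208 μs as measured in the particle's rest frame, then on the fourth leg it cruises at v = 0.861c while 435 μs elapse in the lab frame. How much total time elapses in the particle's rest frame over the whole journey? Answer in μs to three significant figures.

τ = 652 μs

Leg 1: γ = 1/√(1 − 0.820²) = 1/√0.3276 = 1.747; τ_1 = 322/1.747 = 184.3 μs.
Leg 2: β = 0.8001; γ = 1/√(1 − 0.8001²) = 1/√0.3598 = 1.667; τ_2 = 64.4/1.667 = 38.63 μs.
Leg 3: 208 μs is already measured in the particle's rest frame.
Leg 4: γ = 1/√(1 − 0.861²) = 1/√0.2587 = 1.966; τ_4 = 435/1.966 = 221.2 μs.
Total: 184.3 + 38.63 + 208.0 + 221.2 μs.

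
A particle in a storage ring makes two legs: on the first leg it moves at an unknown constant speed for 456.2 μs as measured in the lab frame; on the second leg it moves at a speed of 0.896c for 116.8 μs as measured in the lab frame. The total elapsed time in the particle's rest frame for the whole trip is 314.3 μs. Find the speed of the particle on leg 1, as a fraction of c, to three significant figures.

β = 0.818

Leg 1: speed unknown; τ_1 = 456.2/γ_1.
Leg 2: γ = 1/√(1 − 0.896²) = 1/√0.1972 = 2.252; τ_2 = 116.8/2.252 = 51.87 μs.
Total proper time: τ_1 + 51.87 = 314.3, so τ_1 = 314.3 − 51.87 = 262.4 μs.
γ_1 = 456.2/262.4 = 1.738; β = √(1 − 1/γ²) = √0.6691.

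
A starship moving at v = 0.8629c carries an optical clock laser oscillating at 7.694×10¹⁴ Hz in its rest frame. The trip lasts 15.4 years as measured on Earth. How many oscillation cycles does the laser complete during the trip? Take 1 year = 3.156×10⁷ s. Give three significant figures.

γ = 1/√(1 − 0.8629²) = 1/√0.2554 = 1.979
The oscillator's own cycle count is N = f × τ where τ is the proper time on the ship. τ = Δt/γ = 15.4/1.979 = 7.783 years = 2.456×10⁸ s.
N = 7.694×10¹⁴ × 2.456×10⁸ = 1.890×10²³.

N = 1.89×10²³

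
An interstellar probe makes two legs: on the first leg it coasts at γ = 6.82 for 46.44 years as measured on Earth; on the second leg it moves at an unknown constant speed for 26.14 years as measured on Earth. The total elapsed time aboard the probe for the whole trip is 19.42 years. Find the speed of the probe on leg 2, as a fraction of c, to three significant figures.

β = 0.876

Leg 1: γ = 6.82; τ_1 = 46.44/6.820 = 6.809 years.
Leg 2: speed unknown; τ_2 = 26.14/γ_2.
Total proper time: 6.809 + τ_2 = 19.42, so τ_2 = 19.42 − 6.809 = 12.61 years.
γ_2 = 26.14/12.61 = 2.073; β = √(1 − 1/γ²) = √0.7673.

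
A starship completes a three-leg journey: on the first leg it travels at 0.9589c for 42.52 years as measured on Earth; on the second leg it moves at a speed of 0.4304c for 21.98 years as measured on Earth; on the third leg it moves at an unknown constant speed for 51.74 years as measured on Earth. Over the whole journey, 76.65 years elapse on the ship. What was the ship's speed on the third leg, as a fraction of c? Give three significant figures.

Leg 1: γ = 1/√(1 − 0.9589²) = 1/√0.08051 = 3.524; τ_1 = 42.52/3.524 = 12.06 years.
Leg 2: γ = 1/√(1 − 0.4304²) = 1/√0.8148 = 1.108; τ_2 = 21.98/1.108 = 19.84 years.
Leg 3: speed unknown; τ_3 = 51.74/γ_3.
Total proper time: 12.06 + 19.84 + τ_3 = 76.65, so τ_3 = 76.65 − 31.90 = 44.75 years.
γ_3 = 51.74/44.75 = 1.156; β = √(1 − 1/γ²) = √0.2521.

β = 0.502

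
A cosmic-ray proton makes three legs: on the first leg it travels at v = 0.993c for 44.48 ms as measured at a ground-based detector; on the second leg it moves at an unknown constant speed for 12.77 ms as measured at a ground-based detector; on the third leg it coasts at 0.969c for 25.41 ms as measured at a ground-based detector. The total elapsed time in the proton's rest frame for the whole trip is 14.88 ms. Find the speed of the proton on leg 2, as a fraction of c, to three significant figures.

β = 0.965

Leg 1: γ = 1/√(1 − 0.993²) = 1/√0.01395 = 8.466; τ_1 = 44.48/8.466 = 5.254 ms.
Leg 2: speed unknown; τ_2 = 12.77/γ_2.
Leg 3: γ = 1/√(1 − 0.969²) = 1/√0.06104 = 4.048; τ_3 = 25.41/4.048 = 6.278 ms.
Total proper time: 5.254 + τ_2 + 6.278 = 14.88, so τ_2 = 14.88 − 11.53 = 3.348 ms.
γ_2 = 12.77/3.348 = 3.814; β = √(1 − 1/γ²) = √0.9312.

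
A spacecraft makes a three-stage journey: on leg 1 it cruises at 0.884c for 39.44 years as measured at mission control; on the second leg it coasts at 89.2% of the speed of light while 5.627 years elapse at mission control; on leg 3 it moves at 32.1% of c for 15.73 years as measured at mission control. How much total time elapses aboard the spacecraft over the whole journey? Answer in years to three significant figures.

τ = 35.9 years

Leg 1: γ = 1/√(1 − 0.884²) = 1/√0.2185 = 2.139; τ_1 = 39.44/2.139 = 18.44 years.
Leg 2: β = 0.892; γ = 1/√(1 − 0.892²) = 1/√0.2043 = 2.212; τ_2 = 5.627/2.212 = 2.544 years.
Leg 3: β = 0.321; γ = 1/√(1 − 0.321²) = 1/√0.8970 = 1.056; τ_3 = 15.73/1.056 = 14.90 years.
Total: 18.44 + 2.544 + 14.90 years.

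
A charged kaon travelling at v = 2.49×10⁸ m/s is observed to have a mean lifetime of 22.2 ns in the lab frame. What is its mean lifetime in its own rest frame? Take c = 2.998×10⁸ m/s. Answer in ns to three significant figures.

β = 2.49×10⁸/2.998×10⁸ = 0.8306; γ = 1/√(1 − 0.8306²) = 1.796
The lab-frame lifetime is the dilated interval; the proper lifetime is τ₀ = Δt/γ = 22.2/1.796 ns.

τ₀ = 12.4 ns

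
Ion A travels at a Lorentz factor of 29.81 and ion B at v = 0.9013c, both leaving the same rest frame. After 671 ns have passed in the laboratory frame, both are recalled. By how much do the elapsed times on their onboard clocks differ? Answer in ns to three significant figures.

A: γ = 29.81; τ_A = 671/29.81 = 22.51 ns.
B: γ = 1/√(1 − 0.9013²) = 1/√0.1877 = 2.308; τ_B = 671/2.308 = 290.7 ns.

|τ_A − τ_B| = 268 ns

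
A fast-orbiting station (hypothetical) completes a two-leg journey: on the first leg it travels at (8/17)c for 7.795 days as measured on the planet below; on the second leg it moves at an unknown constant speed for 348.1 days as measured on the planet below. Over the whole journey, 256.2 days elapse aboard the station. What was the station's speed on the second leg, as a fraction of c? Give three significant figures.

β = 0.698

Leg 1: γ = 1/√(1 − (8/17)²) = 17/15 ≈ 1.133; τ_1 = 7.795/1.133 = 6.878 days.
Leg 2: speed unknown; τ_2 = 348.1/γ_2.
Total proper time: 6.878 + τ_2 = 256.2, so τ_2 = 256.2 − 6.878 = 249.3 days.
γ_2 = 348.1/249.3 = 1.396; β = √(1 − 1/γ²) = √0.4870.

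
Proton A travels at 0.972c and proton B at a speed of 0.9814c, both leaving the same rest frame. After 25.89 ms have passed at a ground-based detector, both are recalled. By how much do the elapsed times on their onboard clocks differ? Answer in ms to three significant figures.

A: γ = 1/√(1 − 0.972²) = 1/√0.05522 = 4.256; τ_A = 25.89/4.256 = 6.084 ms.
B: γ = 1/√(1 − 0.9814²) = 1/√0.03685 = 5.209; τ_B = 25.89/5.209 = 4.970 ms.

|τ_A − τ_B| = 1.11 ms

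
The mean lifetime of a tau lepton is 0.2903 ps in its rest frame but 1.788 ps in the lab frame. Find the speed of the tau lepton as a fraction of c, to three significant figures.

v = 0.987c

γ = Δt/τ₀ = 1.788/0.2903 = 6.159
β = √(1 − 1/γ²) = √(1 − 0.02636) = √0.9736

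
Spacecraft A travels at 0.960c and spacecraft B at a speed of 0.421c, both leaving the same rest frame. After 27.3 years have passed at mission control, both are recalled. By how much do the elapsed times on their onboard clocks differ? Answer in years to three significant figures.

|τ_A − τ_B| = 17.1 years

A: γ = 1/√(1 − 0.960²) = 25/7 ≈ 3.571; τ_A = 27.3/3.571 = 7.644 years.
B: γ = 1/√(1 − 0.421²) = 1/√0.8228 = 1.102; τ_B = 27.3/1.102 = 24.76 years.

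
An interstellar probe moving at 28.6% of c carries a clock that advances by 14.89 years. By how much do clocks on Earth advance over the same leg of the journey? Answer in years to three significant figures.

β = 0.286; γ = 1/√(1 − 0.286²) = 1/√0.9182 = 1.044
The interval measured aboard the probe is the proper time (both events occur at the same place in that frame); the lab-frame interval is Δt = γτ = 1.044 × 14.89 years.

Δt = 15.5 years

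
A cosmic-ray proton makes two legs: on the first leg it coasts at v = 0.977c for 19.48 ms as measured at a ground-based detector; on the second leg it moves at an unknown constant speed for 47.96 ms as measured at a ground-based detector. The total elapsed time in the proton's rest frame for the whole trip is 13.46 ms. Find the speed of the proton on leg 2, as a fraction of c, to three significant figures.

Leg 1: γ = 1/√(1 − 0.977²) = 1/√0.04547 = 4.690; τ_1 = 19.48/4.690 = 4.154 ms.
Leg 2: speed unknown; τ_2 = 47.96/γ_2.
Total proper time: 4.154 + τ_2 = 13.46, so τ_2 = 13.46 − 4.154 = 9.306 ms.
γ_2 = 47.96/9.306 = 5.154; β = √(1 − 1/γ²) = √0.9623.

β = 0.981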